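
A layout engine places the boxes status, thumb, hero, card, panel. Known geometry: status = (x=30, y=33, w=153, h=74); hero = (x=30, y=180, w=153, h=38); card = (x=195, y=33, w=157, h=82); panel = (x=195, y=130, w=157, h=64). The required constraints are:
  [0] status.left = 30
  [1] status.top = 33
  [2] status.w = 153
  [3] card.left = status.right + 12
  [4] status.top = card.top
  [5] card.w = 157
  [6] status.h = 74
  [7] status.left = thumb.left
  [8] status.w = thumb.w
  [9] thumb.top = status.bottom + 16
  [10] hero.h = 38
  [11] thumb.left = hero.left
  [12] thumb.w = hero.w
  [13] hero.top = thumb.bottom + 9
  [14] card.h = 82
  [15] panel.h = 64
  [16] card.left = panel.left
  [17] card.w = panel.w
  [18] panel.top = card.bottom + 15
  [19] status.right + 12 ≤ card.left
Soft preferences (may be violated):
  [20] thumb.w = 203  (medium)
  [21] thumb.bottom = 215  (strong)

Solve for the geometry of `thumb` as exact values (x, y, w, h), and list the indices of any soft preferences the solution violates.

thumb = (x=30, y=123, w=153, h=48)
violated soft preferences: 20, 21

1. thumb.x = 30  [status.left = thumb.left]
2. thumb.w = 153  [status.w = thumb.w]
3. thumb.y = 123  [thumb.top = status.bottom + 16]
4. thumb.h = 48  [hero.top = thumb.bottom + 9]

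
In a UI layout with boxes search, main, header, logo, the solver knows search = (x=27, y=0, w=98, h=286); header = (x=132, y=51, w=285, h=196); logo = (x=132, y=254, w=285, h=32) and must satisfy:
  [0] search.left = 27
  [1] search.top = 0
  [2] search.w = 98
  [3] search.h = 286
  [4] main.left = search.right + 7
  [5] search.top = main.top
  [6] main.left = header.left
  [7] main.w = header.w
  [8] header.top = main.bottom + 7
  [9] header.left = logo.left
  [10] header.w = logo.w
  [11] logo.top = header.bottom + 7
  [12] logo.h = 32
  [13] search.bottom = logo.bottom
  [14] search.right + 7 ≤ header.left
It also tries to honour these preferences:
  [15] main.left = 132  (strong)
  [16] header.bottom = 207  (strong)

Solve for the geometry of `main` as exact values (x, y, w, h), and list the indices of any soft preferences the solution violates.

main = (x=132, y=0, w=285, h=44)
violated soft preferences: 16

1. main.x = 132  [main.left = search.right + 7]
2. main.y = 0  [search.top = main.top]
3. main.w = 285  [main.w = header.w]
4. main.h = 44  [header.top = main.bottom + 7]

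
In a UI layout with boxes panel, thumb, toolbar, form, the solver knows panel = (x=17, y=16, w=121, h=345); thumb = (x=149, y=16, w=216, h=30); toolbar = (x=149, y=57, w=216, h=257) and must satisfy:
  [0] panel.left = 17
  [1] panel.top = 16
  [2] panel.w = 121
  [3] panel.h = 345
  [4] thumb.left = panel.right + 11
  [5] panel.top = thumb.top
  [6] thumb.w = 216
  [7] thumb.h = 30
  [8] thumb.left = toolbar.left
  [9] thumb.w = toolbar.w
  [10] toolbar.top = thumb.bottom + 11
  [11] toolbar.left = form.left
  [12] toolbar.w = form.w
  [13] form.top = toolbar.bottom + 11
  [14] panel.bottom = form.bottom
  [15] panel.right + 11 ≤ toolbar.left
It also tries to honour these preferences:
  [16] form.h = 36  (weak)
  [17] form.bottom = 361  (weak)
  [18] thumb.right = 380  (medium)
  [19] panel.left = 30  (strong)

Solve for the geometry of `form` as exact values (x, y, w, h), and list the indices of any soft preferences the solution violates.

form = (x=149, y=325, w=216, h=36)
violated soft preferences: 18, 19

1. form.x = 149  [toolbar.left = form.left]
2. form.w = 216  [toolbar.w = form.w]
3. form.y = 325  [form.top = toolbar.bottom + 11]
4. form.h = 36  [panel.bottom = form.bottom]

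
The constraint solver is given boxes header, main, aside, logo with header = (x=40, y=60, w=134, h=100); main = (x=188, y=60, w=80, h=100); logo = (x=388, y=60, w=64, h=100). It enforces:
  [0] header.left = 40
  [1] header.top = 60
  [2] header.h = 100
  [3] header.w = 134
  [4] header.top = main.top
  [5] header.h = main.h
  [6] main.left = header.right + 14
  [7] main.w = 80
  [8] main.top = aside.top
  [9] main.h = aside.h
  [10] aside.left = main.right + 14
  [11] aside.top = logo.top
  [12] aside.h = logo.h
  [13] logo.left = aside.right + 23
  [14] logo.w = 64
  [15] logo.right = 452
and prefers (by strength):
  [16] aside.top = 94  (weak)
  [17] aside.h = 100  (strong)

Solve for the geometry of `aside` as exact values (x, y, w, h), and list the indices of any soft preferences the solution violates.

1. aside.y = 60  [main.top = aside.top]
2. aside.h = 100  [main.h = aside.h]
3. aside.x = 282  [aside.left = main.right + 14]
4. aside.w = 83  [logo.left = aside.right + 23]

aside = (x=282, y=60, w=83, h=100)
violated soft preferences: 16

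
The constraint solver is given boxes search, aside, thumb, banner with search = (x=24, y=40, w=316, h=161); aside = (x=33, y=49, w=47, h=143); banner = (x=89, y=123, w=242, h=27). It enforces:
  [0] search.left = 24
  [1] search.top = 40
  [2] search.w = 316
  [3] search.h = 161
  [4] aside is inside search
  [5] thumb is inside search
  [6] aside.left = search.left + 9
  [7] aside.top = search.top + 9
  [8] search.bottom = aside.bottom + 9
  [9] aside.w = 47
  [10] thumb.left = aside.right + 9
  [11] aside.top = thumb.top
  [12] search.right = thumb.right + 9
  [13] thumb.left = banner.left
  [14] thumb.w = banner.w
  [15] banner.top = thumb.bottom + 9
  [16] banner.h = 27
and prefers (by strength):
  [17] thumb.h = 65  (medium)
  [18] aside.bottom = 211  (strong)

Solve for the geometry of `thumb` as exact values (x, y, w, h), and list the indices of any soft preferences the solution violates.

thumb = (x=89, y=49, w=242, h=65)
violated soft preferences: 18

1. thumb.x = 89  [thumb.left = aside.right + 9]
2. thumb.y = 49  [aside.top = thumb.top]
3. thumb.w = 242  [search.right = thumb.right + 9]
4. thumb.h = 65  [banner.top = thumb.bottom + 9]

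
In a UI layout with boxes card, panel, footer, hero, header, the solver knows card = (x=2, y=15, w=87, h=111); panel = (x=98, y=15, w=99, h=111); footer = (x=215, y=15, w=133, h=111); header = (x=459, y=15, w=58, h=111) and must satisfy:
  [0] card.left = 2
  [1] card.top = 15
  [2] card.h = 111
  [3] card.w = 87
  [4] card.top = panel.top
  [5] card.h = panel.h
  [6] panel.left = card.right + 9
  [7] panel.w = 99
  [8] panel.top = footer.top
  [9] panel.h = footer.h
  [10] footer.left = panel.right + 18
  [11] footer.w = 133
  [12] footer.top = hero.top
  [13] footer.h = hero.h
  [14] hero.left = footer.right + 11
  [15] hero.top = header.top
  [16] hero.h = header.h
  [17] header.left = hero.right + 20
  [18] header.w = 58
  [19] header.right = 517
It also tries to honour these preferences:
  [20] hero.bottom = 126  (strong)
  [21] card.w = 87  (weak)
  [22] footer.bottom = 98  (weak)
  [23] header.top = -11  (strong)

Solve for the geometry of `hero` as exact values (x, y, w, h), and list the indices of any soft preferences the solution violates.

1. hero.y = 15  [footer.top = hero.top]
2. hero.h = 111  [footer.h = hero.h]
3. hero.x = 359  [hero.left = footer.right + 11]
4. hero.w = 80  [header.left = hero.right + 20]

hero = (x=359, y=15, w=80, h=111)
violated soft preferences: 22, 23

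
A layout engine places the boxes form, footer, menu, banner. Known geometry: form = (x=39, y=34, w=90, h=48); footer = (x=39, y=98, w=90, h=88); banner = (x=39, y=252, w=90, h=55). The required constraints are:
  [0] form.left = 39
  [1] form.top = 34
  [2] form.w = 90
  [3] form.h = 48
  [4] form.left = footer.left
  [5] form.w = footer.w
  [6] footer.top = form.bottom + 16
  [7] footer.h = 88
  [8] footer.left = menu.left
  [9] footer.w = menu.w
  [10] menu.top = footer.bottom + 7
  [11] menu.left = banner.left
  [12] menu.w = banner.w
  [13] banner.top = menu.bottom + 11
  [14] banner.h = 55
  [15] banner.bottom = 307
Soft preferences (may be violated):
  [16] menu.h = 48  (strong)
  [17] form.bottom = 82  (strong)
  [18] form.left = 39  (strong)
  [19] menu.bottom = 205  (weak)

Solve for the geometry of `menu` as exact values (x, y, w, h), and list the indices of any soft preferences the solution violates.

1. menu.x = 39  [footer.left = menu.left]
2. menu.w = 90  [footer.w = menu.w]
3. menu.y = 193  [menu.top = footer.bottom + 7]
4. menu.h = 48  [banner.top = menu.bottom + 11]

menu = (x=39, y=193, w=90, h=48)
violated soft preferences: 19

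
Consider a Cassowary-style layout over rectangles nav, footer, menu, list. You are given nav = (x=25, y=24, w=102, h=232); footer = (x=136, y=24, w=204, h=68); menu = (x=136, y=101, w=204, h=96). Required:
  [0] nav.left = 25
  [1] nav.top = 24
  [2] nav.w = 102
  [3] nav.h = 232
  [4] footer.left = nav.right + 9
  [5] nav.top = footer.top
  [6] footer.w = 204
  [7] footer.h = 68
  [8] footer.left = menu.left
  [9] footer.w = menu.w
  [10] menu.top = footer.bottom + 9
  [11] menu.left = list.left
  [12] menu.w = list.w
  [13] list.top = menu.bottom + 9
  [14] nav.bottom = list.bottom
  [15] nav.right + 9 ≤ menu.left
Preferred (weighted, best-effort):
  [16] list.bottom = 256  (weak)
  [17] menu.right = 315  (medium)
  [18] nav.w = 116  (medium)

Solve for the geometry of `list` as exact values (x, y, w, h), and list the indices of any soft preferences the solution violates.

list = (x=136, y=206, w=204, h=50)
violated soft preferences: 17, 18

1. list.x = 136  [menu.left = list.left]
2. list.w = 204  [menu.w = list.w]
3. list.y = 206  [list.top = menu.bottom + 9]
4. list.h = 50  [nav.bottom = list.bottom]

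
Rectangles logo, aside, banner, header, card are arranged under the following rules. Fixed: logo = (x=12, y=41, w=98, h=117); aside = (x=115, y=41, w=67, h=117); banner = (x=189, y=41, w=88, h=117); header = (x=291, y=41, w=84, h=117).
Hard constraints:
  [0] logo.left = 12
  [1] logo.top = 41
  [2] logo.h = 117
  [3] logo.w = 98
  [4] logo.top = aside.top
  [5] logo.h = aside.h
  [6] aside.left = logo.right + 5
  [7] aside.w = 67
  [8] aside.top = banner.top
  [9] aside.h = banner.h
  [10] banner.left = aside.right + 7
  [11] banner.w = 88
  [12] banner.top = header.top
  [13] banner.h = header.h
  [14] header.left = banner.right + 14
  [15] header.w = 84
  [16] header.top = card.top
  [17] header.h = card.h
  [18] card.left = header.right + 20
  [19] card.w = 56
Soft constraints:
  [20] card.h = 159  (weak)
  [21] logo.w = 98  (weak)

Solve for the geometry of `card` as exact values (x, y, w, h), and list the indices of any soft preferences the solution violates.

card = (x=395, y=41, w=56, h=117)
violated soft preferences: 20

1. card.y = 41  [header.top = card.top]
2. card.h = 117  [header.h = card.h]
3. card.x = 395  [card.left = header.right + 20]
4. card.w = 56  [card.w = 56]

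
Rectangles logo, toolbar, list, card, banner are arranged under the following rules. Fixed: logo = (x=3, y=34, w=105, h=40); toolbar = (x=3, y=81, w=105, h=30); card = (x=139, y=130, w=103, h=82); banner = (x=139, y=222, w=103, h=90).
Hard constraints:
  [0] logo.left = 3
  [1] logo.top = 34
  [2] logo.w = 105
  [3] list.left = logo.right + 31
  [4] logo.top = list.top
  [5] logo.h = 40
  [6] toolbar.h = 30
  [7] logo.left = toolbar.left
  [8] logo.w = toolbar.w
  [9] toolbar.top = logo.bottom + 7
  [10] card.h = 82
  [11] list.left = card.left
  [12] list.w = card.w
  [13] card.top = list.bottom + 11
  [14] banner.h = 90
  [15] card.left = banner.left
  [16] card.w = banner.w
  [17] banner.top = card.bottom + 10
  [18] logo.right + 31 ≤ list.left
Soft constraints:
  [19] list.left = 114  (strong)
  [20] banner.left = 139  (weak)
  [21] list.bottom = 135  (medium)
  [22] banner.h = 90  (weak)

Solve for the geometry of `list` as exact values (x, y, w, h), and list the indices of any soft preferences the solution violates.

list = (x=139, y=34, w=103, h=85)
violated soft preferences: 19, 21

1. list.x = 139  [list.left = logo.right + 31]
2. list.y = 34  [logo.top = list.top]
3. list.w = 103  [list.w = card.w]
4. list.h = 85  [card.top = list.bottom + 11]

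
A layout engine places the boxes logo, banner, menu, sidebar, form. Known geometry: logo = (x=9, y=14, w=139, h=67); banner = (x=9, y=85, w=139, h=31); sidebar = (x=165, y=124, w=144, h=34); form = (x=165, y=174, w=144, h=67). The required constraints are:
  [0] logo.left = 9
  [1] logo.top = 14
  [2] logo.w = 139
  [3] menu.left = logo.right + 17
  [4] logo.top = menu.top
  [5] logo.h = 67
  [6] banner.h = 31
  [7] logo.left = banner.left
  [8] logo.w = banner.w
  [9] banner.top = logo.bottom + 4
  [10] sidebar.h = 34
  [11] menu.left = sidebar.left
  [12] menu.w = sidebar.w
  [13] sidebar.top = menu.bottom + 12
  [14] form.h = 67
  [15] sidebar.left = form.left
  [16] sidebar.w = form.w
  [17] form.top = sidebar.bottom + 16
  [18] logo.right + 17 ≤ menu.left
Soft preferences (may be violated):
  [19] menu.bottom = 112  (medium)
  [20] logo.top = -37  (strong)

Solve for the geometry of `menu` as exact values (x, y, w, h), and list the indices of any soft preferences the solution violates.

1. menu.x = 165  [menu.left = logo.right + 17]
2. menu.y = 14  [logo.top = menu.top]
3. menu.w = 144  [menu.w = sidebar.w]
4. menu.h = 98  [sidebar.top = menu.bottom + 12]

menu = (x=165, y=14, w=144, h=98)
violated soft preferences: 20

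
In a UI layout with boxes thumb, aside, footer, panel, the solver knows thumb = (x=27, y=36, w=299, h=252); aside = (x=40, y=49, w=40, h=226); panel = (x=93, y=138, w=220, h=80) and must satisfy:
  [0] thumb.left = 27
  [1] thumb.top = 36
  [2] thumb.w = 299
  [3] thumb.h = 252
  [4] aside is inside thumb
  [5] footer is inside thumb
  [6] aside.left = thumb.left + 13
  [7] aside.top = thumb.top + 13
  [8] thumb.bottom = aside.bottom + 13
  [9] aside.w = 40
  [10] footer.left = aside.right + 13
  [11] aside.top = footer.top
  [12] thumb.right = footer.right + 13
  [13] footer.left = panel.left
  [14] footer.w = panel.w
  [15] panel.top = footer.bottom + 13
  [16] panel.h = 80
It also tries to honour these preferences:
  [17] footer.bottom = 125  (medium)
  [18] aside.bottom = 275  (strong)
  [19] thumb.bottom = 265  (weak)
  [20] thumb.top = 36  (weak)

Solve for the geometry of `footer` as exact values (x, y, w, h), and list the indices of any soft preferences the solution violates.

1. footer.x = 93  [footer.left = aside.right + 13]
2. footer.y = 49  [aside.top = footer.top]
3. footer.w = 220  [thumb.right = footer.right + 13]
4. footer.h = 76  [panel.top = footer.bottom + 13]

footer = (x=93, y=49, w=220, h=76)
violated soft preferences: 19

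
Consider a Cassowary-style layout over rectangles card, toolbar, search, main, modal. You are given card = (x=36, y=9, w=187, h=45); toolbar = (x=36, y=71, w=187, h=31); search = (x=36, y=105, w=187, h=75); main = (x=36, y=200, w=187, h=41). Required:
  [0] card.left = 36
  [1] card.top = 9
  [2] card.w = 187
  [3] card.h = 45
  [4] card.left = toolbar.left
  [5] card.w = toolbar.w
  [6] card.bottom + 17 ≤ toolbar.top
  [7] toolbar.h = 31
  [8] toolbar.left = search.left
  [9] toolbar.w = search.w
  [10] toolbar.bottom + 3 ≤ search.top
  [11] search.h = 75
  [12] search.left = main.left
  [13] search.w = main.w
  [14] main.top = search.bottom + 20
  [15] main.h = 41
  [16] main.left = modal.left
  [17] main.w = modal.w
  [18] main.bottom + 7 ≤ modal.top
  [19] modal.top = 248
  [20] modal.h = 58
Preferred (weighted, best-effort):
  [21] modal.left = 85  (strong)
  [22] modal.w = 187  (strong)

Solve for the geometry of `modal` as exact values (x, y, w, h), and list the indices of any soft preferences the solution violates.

1. modal.x = 36  [main.left = modal.left]
2. modal.w = 187  [main.w = modal.w]
3. modal.y = 248  [modal.top = 248]
4. modal.h = 58  [modal.h = 58]

modal = (x=36, y=248, w=187, h=58)
violated soft preferences: 21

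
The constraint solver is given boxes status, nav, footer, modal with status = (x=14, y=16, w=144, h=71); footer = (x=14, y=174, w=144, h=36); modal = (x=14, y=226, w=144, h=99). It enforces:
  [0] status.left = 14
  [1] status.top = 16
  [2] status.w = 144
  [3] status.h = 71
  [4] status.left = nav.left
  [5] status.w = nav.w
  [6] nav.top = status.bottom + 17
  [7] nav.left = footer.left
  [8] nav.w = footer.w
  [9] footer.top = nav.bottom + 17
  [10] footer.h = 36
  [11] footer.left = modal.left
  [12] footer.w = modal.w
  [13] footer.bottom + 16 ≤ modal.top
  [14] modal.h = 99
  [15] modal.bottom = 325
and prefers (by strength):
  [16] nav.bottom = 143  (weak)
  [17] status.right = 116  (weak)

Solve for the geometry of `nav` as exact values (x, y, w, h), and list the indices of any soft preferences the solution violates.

nav = (x=14, y=104, w=144, h=53)
violated soft preferences: 16, 17

1. nav.x = 14  [status.left = nav.left]
2. nav.w = 144  [status.w = nav.w]
3. nav.y = 104  [nav.top = status.bottom + 17]
4. nav.h = 53  [footer.top = nav.bottom + 17]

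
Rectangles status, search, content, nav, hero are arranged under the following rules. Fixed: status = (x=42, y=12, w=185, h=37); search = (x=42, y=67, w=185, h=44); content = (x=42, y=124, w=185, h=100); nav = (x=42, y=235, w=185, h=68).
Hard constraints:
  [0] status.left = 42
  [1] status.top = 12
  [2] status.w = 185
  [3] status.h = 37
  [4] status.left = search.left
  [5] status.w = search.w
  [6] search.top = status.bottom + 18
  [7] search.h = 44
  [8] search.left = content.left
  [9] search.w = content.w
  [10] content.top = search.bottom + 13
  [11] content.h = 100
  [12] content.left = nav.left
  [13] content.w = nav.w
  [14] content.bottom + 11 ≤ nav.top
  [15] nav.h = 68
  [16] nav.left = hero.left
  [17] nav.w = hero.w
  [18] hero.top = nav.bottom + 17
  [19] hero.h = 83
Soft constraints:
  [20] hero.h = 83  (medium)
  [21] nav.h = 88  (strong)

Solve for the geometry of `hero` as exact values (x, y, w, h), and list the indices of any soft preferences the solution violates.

1. hero.x = 42  [nav.left = hero.left]
2. hero.w = 185  [nav.w = hero.w]
3. hero.y = 320  [hero.top = nav.bottom + 17]
4. hero.h = 83  [hero.h = 83]

hero = (x=42, y=320, w=185, h=83)
violated soft preferences: 21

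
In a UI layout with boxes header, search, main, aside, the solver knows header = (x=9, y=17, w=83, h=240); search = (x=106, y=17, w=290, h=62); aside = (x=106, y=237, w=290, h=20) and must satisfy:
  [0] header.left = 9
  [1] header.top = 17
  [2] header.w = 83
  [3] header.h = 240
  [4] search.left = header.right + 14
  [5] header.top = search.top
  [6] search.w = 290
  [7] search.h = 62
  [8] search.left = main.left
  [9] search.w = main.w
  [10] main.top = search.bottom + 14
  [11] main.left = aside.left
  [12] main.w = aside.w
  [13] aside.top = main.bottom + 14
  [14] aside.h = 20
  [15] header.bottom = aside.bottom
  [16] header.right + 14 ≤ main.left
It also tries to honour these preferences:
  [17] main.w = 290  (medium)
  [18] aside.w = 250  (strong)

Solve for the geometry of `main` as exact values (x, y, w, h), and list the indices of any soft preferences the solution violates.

1. main.x = 106  [search.left = main.left]
2. main.w = 290  [search.w = main.w]
3. main.y = 93  [main.top = search.bottom + 14]
4. main.h = 130  [aside.top = main.bottom + 14]

main = (x=106, y=93, w=290, h=130)
violated soft preferences: 18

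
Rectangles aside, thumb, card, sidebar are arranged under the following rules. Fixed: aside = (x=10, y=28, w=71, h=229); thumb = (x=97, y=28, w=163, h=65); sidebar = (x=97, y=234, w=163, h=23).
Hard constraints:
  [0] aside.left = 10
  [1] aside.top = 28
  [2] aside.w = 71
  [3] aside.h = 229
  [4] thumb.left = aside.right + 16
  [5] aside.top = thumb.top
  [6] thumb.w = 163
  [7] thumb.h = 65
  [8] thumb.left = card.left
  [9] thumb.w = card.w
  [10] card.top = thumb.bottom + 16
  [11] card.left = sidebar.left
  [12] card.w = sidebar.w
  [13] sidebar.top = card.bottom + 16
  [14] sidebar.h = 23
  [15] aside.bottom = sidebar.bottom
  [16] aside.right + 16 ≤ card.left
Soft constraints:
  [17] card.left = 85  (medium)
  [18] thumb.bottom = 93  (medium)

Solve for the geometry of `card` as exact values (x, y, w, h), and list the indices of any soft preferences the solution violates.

card = (x=97, y=109, w=163, h=109)
violated soft preferences: 17

1. card.x = 97  [thumb.left = card.left]
2. card.w = 163  [thumb.w = card.w]
3. card.y = 109  [card.top = thumb.bottom + 16]
4. card.h = 109  [sidebar.top = card.bottom + 16]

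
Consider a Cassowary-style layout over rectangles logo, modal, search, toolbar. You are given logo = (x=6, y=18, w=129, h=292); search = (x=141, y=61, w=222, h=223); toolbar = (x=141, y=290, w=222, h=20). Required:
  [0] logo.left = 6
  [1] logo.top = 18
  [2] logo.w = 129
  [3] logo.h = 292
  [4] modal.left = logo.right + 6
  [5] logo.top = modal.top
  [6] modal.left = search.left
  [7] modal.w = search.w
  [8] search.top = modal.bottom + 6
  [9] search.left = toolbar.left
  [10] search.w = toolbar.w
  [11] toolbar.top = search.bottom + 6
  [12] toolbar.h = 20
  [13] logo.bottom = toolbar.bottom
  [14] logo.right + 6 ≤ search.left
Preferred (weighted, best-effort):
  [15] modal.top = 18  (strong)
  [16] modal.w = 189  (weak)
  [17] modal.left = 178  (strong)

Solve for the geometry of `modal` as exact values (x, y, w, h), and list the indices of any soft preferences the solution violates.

1. modal.x = 141  [modal.left = logo.right + 6]
2. modal.y = 18  [logo.top = modal.top]
3. modal.w = 222  [modal.w = search.w]
4. modal.h = 37  [search.top = modal.bottom + 6]

modal = (x=141, y=18, w=222, h=37)
violated soft preferences: 16, 17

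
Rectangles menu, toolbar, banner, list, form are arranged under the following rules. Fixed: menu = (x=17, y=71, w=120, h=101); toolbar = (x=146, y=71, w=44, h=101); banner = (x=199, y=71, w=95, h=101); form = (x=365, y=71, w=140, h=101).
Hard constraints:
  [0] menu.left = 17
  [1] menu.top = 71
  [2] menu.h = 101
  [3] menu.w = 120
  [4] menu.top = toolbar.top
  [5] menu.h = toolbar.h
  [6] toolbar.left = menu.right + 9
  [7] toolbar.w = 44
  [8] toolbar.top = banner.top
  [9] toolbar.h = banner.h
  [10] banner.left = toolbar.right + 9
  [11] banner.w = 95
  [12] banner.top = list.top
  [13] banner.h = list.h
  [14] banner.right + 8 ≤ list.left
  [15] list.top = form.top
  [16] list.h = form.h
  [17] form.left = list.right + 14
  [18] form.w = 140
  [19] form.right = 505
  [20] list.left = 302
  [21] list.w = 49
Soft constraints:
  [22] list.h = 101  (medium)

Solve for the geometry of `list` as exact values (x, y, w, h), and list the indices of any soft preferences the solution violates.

1. list.y = 71  [banner.top = list.top]
2. list.h = 101  [banner.h = list.h]
3. list.x = 302  [list.left = 302]
4. list.w = 49  [list.w = 49]

list = (x=302, y=71, w=49, h=101)
violated soft preferences: none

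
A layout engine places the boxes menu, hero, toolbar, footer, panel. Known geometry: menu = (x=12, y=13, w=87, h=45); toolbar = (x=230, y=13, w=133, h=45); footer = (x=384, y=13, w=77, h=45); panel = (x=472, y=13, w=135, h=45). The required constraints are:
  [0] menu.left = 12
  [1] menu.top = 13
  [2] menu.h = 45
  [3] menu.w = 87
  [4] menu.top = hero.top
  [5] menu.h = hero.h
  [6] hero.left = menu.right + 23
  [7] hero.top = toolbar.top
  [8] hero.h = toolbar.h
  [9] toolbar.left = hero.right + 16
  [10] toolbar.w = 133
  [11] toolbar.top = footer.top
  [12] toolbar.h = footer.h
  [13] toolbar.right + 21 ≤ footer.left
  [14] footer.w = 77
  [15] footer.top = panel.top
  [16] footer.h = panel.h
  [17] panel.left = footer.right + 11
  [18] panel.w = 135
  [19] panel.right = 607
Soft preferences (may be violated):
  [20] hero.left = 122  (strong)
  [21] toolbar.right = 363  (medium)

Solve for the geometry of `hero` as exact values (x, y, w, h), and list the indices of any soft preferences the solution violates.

hero = (x=122, y=13, w=92, h=45)
violated soft preferences: none

1. hero.y = 13  [menu.top = hero.top]
2. hero.h = 45  [menu.h = hero.h]
3. hero.x = 122  [hero.left = menu.right + 23]
4. hero.w = 92  [toolbar.left = hero.right + 16]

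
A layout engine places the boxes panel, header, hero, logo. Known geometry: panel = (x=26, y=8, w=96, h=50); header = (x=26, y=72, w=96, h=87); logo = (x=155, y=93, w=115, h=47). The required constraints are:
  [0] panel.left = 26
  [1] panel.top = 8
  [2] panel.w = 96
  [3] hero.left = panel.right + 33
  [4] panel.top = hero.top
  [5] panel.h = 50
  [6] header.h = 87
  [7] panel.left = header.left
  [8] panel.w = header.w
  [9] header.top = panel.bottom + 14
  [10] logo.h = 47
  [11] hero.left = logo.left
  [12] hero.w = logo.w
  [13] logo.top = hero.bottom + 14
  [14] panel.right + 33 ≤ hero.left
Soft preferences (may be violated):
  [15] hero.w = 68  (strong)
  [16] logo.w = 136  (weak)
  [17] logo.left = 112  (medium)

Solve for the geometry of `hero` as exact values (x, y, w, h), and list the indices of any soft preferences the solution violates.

hero = (x=155, y=8, w=115, h=71)
violated soft preferences: 15, 16, 17

1. hero.x = 155  [hero.left = panel.right + 33]
2. hero.y = 8  [panel.top = hero.top]
3. hero.w = 115  [hero.w = logo.w]
4. hero.h = 71  [logo.top = hero.bottom + 14]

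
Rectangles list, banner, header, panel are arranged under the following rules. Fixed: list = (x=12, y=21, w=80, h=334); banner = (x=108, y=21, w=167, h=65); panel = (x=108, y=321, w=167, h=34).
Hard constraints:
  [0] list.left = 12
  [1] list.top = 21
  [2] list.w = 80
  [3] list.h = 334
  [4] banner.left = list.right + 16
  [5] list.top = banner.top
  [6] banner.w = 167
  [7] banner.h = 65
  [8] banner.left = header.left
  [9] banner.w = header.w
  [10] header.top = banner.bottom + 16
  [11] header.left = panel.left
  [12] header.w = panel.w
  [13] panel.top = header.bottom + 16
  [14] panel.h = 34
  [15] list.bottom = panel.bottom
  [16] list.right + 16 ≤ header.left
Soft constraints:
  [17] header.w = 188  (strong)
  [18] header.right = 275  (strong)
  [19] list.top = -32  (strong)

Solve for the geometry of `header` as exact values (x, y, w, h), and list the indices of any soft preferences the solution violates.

header = (x=108, y=102, w=167, h=203)
violated soft preferences: 17, 19

1. header.x = 108  [banner.left = header.left]
2. header.w = 167  [banner.w = header.w]
3. header.y = 102  [header.top = banner.bottom + 16]
4. header.h = 203  [panel.top = header.bottom + 16]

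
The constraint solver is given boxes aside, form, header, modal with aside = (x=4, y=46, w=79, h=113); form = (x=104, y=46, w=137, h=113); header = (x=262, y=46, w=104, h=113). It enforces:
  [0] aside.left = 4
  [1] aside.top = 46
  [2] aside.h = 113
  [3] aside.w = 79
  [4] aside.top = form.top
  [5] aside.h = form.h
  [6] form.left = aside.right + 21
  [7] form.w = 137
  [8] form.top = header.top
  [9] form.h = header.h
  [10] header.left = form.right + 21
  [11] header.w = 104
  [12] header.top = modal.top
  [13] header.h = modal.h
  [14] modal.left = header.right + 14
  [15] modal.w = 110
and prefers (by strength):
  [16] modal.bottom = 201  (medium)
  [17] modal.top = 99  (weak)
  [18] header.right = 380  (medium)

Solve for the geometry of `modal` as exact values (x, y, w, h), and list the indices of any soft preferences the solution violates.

modal = (x=380, y=46, w=110, h=113)
violated soft preferences: 16, 17, 18

1. modal.y = 46  [header.top = modal.top]
2. modal.h = 113  [header.h = modal.h]
3. modal.x = 380  [modal.left = header.right + 14]
4. modal.w = 110  [modal.w = 110]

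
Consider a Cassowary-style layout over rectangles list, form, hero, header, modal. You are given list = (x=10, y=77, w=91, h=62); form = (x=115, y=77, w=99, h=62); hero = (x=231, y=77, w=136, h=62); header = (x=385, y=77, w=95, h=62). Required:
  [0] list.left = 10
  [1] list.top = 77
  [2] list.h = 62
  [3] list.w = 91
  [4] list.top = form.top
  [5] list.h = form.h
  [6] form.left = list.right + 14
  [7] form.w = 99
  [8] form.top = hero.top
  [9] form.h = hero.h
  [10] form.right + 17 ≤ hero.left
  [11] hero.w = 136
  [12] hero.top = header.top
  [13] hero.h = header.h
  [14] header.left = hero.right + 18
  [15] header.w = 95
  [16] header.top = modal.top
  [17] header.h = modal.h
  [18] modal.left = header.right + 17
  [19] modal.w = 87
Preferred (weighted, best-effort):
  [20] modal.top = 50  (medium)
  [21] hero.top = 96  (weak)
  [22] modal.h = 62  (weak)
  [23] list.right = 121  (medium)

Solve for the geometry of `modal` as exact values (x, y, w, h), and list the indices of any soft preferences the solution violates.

1. modal.y = 77  [header.top = modal.top]
2. modal.h = 62  [header.h = modal.h]
3. modal.x = 497  [modal.left = header.right + 17]
4. modal.w = 87  [modal.w = 87]

modal = (x=497, y=77, w=87, h=62)
violated soft preferences: 20, 21, 23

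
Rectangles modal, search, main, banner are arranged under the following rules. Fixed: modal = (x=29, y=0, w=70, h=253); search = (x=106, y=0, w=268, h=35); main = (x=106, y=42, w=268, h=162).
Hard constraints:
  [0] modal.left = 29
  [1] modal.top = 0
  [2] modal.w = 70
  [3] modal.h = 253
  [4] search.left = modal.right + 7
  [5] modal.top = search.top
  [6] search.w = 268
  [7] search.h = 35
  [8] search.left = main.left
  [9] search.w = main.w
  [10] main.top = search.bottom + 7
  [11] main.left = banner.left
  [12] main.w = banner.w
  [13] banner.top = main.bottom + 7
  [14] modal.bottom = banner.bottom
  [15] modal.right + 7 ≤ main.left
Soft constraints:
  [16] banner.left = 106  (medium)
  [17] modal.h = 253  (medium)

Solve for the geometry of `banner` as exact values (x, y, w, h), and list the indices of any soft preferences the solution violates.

banner = (x=106, y=211, w=268, h=42)
violated soft preferences: none

1. banner.x = 106  [main.left = banner.left]
2. banner.w = 268  [main.w = banner.w]
3. banner.y = 211  [banner.top = main.bottom + 7]
4. banner.h = 42  [modal.bottom = banner.bottom]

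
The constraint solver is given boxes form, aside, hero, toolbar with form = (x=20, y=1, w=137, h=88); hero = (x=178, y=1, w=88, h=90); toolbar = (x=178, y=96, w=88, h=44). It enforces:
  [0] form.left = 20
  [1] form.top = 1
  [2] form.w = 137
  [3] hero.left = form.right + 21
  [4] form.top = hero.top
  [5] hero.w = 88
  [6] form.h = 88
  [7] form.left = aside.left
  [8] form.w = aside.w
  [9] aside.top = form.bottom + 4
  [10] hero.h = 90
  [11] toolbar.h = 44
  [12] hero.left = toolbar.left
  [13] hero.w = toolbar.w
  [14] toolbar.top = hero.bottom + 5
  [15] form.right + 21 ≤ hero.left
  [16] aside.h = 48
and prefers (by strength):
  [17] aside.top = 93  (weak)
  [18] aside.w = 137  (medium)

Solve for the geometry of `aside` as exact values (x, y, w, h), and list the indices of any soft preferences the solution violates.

aside = (x=20, y=93, w=137, h=48)
violated soft preferences: none

1. aside.x = 20  [form.left = aside.left]
2. aside.w = 137  [form.w = aside.w]
3. aside.y = 93  [aside.top = form.bottom + 4]
4. aside.h = 48  [aside.h = 48]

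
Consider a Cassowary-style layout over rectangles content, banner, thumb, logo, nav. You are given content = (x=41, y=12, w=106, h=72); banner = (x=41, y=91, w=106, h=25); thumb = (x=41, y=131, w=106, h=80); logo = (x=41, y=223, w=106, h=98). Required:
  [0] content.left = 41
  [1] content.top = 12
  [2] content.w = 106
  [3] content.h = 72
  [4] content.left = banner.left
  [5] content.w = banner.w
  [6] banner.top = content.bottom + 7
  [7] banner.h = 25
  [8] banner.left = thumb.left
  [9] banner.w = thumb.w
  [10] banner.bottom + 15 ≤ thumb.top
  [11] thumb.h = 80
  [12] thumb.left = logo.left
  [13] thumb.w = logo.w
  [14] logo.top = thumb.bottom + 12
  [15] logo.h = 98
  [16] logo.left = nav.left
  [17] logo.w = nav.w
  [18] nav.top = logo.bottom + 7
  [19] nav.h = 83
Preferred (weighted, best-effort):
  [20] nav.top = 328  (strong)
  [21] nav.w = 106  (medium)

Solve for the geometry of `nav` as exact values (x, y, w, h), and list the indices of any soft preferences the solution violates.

1. nav.x = 41  [logo.left = nav.left]
2. nav.w = 106  [logo.w = nav.w]
3. nav.y = 328  [nav.top = logo.bottom + 7]
4. nav.h = 83  [nav.h = 83]

nav = (x=41, y=328, w=106, h=83)
violated soft preferences: none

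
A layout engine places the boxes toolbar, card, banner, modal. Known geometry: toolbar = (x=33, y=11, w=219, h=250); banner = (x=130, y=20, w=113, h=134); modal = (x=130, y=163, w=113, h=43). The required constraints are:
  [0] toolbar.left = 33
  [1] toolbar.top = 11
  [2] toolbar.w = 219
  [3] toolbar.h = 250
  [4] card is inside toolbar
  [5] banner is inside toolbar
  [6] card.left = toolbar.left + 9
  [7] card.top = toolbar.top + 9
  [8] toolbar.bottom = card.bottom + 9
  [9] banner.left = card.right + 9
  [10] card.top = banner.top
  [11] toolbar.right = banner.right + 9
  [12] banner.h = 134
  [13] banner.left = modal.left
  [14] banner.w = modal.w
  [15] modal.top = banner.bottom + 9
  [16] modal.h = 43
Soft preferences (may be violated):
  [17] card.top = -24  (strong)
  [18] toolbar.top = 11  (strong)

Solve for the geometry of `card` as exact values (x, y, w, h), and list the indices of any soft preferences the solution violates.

1. card.x = 42  [card.left = toolbar.left + 9]
2. card.y = 20  [card.top = toolbar.top + 9]
3. card.h = 232  [toolbar.bottom = card.bottom + 9]
4. card.w = 79  [banner.left = card.right + 9]

card = (x=42, y=20, w=79, h=232)
violated soft preferences: 17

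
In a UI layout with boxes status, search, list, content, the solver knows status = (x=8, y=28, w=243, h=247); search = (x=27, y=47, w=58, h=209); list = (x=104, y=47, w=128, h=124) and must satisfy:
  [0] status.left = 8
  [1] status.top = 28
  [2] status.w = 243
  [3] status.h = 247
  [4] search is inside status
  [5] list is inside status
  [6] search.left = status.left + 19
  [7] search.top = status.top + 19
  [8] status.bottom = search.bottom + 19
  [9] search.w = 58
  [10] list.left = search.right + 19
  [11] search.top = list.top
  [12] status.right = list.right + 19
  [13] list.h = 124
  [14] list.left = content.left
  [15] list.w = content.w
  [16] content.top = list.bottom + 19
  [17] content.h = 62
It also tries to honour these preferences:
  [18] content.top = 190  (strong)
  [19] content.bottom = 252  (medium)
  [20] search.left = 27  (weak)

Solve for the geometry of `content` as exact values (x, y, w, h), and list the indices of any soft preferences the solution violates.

1. content.x = 104  [list.left = content.left]
2. content.w = 128  [list.w = content.w]
3. content.y = 190  [content.top = list.bottom + 19]
4. content.h = 62  [content.h = 62]

content = (x=104, y=190, w=128, h=62)
violated soft preferences: none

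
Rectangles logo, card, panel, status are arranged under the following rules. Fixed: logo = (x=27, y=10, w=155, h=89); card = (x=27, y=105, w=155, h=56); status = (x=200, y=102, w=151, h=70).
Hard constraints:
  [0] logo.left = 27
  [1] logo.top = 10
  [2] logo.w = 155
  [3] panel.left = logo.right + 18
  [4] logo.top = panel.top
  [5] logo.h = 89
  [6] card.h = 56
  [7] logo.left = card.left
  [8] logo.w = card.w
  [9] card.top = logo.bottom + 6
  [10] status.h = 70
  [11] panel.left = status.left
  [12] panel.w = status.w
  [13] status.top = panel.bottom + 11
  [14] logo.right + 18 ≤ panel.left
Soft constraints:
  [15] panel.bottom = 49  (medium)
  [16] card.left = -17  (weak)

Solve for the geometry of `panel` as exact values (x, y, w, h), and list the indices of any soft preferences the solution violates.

1. panel.x = 200  [panel.left = logo.right + 18]
2. panel.y = 10  [logo.top = panel.top]
3. panel.w = 151  [panel.w = status.w]
4. panel.h = 81  [status.top = panel.bottom + 11]

panel = (x=200, y=10, w=151, h=81)
violated soft preferences: 15, 16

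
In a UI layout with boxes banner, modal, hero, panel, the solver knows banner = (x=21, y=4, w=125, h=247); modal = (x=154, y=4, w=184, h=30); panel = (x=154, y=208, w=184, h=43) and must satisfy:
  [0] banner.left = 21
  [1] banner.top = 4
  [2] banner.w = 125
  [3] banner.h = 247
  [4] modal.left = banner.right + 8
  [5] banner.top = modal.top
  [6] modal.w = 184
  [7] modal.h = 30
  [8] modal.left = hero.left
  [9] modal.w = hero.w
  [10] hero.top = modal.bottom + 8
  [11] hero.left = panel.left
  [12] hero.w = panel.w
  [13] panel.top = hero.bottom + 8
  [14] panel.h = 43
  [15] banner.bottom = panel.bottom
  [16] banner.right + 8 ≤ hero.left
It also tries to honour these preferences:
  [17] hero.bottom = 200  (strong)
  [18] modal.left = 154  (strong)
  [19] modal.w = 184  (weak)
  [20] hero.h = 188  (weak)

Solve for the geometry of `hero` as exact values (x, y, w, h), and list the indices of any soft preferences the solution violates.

hero = (x=154, y=42, w=184, h=158)
violated soft preferences: 20

1. hero.x = 154  [modal.left = hero.left]
2. hero.w = 184  [modal.w = hero.w]
3. hero.y = 42  [hero.top = modal.bottom + 8]
4. hero.h = 158  [panel.top = hero.bottom + 8]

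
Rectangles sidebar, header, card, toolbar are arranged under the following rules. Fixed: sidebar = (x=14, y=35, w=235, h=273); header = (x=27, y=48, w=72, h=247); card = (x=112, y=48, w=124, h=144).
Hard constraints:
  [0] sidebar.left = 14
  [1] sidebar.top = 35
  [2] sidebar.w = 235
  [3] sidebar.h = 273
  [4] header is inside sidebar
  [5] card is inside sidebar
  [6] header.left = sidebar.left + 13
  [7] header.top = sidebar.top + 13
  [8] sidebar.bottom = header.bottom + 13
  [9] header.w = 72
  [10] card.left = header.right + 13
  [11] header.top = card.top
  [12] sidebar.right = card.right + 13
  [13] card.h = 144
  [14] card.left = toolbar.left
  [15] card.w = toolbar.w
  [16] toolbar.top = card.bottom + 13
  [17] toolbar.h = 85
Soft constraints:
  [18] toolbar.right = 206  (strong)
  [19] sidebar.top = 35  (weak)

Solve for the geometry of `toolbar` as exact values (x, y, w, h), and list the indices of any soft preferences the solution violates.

1. toolbar.x = 112  [card.left = toolbar.left]
2. toolbar.w = 124  [card.w = toolbar.w]
3. toolbar.y = 205  [toolbar.top = card.bottom + 13]
4. toolbar.h = 85  [toolbar.h = 85]

toolbar = (x=112, y=205, w=124, h=85)
violated soft preferences: 18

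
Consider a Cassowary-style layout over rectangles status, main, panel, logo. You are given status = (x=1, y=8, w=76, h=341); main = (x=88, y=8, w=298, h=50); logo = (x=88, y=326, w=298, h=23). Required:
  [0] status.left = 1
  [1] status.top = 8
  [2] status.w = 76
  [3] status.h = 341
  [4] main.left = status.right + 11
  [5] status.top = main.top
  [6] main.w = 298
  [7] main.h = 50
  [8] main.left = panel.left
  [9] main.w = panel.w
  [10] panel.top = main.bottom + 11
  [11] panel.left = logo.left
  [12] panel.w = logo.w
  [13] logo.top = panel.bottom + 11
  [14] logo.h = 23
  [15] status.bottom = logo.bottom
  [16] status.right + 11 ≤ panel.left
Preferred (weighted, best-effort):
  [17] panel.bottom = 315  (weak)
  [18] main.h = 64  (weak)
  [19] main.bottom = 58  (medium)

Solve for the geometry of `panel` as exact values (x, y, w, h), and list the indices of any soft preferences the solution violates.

panel = (x=88, y=69, w=298, h=246)
violated soft preferences: 18

1. panel.x = 88  [main.left = panel.left]
2. panel.w = 298  [main.w = panel.w]
3. panel.y = 69  [panel.top = main.bottom + 11]
4. panel.h = 246  [logo.top = panel.bottom + 11]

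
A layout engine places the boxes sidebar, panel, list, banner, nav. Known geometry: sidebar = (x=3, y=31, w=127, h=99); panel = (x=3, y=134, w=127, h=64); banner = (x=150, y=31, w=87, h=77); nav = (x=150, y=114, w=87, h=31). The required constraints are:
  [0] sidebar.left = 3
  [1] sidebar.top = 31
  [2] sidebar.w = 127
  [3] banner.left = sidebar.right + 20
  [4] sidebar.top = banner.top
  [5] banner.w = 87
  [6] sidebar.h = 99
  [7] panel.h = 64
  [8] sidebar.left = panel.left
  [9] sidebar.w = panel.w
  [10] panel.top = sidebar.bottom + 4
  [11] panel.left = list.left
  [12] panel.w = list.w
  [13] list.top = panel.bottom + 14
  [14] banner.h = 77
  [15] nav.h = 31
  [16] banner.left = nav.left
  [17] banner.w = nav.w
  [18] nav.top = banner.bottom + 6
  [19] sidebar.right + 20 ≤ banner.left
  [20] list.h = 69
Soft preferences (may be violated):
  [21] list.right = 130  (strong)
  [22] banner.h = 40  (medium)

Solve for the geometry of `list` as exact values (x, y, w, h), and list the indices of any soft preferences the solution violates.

list = (x=3, y=212, w=127, h=69)
violated soft preferences: 22

1. list.x = 3  [panel.left = list.left]
2. list.w = 127  [panel.w = list.w]
3. list.y = 212  [list.top = panel.bottom + 14]
4. list.h = 69  [list.h = 69]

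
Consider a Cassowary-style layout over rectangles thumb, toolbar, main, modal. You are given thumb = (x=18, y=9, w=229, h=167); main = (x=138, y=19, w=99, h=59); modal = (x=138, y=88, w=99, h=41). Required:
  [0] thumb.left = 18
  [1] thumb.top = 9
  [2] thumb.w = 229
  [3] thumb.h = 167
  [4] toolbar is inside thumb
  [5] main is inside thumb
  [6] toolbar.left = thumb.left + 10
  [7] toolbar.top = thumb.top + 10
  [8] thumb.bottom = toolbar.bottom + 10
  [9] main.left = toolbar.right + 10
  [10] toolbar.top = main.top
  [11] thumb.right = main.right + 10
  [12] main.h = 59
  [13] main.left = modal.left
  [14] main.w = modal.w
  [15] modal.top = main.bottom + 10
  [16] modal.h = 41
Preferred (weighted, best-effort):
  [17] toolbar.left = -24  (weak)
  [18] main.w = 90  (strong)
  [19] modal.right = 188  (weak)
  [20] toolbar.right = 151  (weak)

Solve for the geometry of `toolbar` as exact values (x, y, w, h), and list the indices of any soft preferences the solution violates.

toolbar = (x=28, y=19, w=100, h=147)
violated soft preferences: 17, 18, 19, 20

1. toolbar.x = 28  [toolbar.left = thumb.left + 10]
2. toolbar.y = 19  [toolbar.top = thumb.top + 10]
3. toolbar.h = 147  [thumb.bottom = toolbar.bottom + 10]
4. toolbar.w = 100  [main.left = toolbar.right + 10]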